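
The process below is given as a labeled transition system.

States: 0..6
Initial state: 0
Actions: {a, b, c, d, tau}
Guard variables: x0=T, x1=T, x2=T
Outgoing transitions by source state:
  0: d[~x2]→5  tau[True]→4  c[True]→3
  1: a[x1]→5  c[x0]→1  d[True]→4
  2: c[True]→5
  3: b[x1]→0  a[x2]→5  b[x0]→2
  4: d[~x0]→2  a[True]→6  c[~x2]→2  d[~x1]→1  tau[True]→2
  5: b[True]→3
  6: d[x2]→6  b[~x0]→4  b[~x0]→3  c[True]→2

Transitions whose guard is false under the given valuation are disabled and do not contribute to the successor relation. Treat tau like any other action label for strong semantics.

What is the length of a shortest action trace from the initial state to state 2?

Answer: 2

Working:
Breadth-first toward 2:
  Layer 0: {0}
  Layer 1: {3,4}
  Layer 2: {2,5,6}
2 enters at depth 2; path c·b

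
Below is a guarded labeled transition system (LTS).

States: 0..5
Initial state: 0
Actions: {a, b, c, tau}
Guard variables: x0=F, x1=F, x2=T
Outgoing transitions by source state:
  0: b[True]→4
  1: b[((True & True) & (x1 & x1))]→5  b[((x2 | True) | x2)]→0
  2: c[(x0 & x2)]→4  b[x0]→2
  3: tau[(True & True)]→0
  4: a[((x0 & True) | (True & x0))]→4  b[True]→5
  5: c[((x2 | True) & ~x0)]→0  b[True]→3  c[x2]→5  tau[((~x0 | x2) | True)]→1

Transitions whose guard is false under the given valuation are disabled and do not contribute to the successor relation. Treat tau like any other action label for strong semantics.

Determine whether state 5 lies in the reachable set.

After dropping false guards: 8 live edges.
Layer 0: {0}
Layer 1: {4}  cumulative {0,4}
Layer 2: {5}  cumulative {0,4,5}
Layer 3: {1,3}  cumulative {0,1,3,4,5}
Reach set: {0,1,3,4,5}
Path to 5: b·b

Answer: REACHABLE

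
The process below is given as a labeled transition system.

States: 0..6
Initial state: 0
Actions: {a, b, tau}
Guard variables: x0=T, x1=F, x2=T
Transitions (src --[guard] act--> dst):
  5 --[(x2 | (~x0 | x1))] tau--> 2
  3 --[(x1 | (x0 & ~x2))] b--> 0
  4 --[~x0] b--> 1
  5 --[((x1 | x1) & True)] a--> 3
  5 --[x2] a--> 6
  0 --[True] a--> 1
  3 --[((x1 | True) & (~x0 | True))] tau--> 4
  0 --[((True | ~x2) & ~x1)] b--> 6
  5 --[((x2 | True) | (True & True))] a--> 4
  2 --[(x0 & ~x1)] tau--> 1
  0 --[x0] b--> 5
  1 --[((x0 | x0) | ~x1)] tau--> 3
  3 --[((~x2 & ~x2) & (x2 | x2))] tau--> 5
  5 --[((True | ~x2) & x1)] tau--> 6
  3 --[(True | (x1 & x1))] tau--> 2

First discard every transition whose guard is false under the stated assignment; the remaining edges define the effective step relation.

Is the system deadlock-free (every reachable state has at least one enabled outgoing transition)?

Reachable = {0,1,2,3,4,5,6}
  0: a→1  b→5  b→6  [3 out]
  1: tau→3  [1 out]
  2: tau→1  [1 out]
  3: tau→2  tau→4  [2 out]
  4: ∅  [no exit]
  5: a→4  a→6  tau→2  [3 out]
  6: ∅  [no exit]
witness 4: b·a

Answer: DEADLOCK at state 4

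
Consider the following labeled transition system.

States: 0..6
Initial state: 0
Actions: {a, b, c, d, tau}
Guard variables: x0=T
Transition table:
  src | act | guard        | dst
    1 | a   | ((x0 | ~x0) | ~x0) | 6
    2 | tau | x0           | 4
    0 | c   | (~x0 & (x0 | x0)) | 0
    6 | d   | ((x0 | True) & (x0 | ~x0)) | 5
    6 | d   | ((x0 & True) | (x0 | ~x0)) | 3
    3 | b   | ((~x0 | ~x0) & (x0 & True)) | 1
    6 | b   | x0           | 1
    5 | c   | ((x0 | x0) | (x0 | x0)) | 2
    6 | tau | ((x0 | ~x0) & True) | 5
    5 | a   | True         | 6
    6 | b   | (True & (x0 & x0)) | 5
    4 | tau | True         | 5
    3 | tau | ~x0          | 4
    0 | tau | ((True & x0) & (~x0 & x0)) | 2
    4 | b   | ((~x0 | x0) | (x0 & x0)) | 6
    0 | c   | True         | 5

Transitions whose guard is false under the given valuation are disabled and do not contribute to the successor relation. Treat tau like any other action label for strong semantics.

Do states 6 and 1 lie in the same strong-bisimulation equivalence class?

Compute ~ classes (split until stable):
  P[0] = {{0,1,2,3,4,5,6}}
  P[1] = {{0},{1},{2},{3},{4},{5},{6}}
stable after 2 split(s): 7 block(s)
6∈{6}, 1∈{1}

Answer: NOT BISIMILAR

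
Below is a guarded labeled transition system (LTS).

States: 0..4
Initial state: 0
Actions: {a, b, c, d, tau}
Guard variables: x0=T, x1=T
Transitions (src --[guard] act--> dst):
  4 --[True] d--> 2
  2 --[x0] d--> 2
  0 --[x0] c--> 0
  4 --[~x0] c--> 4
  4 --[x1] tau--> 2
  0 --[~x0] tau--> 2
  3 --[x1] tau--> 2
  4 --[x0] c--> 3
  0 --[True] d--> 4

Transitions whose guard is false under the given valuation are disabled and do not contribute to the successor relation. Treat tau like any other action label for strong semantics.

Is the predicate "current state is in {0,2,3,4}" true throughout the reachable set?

Answer: INVARIANT HOLDS

Trace:
Allowed set {0,2,3,4}
Reachable = {0,2,3,4}
  0: ✓
  2: ✓
  3: ✓
  4: ✓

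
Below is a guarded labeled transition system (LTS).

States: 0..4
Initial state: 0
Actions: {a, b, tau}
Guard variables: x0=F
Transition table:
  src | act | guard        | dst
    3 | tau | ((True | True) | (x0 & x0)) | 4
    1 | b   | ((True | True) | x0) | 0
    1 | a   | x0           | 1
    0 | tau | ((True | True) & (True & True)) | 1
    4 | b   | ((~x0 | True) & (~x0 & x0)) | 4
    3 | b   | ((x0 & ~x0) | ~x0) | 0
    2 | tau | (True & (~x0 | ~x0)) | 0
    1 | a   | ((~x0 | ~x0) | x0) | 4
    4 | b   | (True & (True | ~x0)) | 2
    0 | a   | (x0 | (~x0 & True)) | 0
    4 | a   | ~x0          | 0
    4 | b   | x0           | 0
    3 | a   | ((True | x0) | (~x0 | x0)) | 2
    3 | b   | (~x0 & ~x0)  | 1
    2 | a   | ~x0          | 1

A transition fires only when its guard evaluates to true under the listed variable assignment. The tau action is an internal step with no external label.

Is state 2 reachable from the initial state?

Answer: REACHABLE

Analysis:
12 transition(s) survive guard evaluation.
L0 = {0}
L1 = {1}  total {0,1}
L2 = {4}  total {0,1,4}
L3 = {2}  total {0,1,2,4}
R = {0,1,2,4}
trace reaching 2: tau·a·b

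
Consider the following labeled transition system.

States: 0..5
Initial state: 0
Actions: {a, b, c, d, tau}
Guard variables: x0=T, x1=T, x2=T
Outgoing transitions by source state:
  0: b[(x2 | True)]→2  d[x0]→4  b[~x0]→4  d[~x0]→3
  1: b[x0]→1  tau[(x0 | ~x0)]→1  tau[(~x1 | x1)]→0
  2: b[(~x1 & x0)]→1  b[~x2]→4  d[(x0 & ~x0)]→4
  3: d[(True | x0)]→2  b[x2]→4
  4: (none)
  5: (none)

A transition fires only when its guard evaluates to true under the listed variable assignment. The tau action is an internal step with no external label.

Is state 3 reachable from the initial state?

Answer: UNREACHABLE

Trace:
After dropping false guards: 7 live edges.
depth 0: {0}
depth 1: {2,4}  total {0,2,4}
R = {0,2,4}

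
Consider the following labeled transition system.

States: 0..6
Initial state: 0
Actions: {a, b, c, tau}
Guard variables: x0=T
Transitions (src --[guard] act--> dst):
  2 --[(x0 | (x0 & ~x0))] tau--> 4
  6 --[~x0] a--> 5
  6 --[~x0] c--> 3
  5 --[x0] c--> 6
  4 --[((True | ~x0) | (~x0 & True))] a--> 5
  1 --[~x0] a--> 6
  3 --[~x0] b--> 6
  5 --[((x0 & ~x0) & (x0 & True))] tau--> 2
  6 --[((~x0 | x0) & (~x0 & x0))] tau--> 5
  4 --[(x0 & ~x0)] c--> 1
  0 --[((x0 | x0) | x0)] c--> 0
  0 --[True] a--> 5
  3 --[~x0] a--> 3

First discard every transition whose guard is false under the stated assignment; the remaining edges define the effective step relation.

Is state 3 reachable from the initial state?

Answer: UNREACHABLE

Trace:
5 transition(s) survive guard evaluation.
Layer 0: {0}
Layer 1: {5}  total {0,5}
Layer 2: {6}  total {0,5,6}
Reach set: {0,5,6}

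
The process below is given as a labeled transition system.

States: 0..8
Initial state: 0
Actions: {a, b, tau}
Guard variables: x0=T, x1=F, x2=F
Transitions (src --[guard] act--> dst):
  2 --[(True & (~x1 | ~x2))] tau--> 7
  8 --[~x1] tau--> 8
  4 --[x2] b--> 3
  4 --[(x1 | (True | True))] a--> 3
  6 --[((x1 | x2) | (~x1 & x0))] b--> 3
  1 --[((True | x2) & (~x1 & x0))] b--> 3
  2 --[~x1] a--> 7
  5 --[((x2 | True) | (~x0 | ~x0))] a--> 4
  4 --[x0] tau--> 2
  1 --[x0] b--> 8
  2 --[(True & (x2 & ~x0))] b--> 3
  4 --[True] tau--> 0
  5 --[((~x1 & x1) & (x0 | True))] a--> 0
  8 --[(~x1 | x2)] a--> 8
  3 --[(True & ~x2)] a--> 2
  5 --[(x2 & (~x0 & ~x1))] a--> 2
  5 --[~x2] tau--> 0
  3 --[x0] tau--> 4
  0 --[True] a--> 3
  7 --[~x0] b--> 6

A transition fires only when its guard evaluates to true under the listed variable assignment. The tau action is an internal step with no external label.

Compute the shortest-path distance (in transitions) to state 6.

Answer: UNREACHABLE

Analysis:
Breadth-first toward 6:
  Layer 0: {0}
  Layer 1: {3}
  Layer 2: {2,4}
  Layer 3: {7}
6 never appears.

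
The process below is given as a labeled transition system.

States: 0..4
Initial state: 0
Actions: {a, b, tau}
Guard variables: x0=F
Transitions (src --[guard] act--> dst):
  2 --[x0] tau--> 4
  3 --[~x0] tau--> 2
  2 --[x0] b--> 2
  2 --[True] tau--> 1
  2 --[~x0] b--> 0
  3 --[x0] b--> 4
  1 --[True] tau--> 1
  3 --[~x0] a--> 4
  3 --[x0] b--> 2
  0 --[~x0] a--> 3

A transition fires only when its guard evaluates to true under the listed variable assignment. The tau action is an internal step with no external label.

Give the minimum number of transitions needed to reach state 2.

BFS to 2:
  L0 = {0}
  L1 = {3}
  L2 = {2,4}
depth(2)=2, e.g. a·tau

Answer: 2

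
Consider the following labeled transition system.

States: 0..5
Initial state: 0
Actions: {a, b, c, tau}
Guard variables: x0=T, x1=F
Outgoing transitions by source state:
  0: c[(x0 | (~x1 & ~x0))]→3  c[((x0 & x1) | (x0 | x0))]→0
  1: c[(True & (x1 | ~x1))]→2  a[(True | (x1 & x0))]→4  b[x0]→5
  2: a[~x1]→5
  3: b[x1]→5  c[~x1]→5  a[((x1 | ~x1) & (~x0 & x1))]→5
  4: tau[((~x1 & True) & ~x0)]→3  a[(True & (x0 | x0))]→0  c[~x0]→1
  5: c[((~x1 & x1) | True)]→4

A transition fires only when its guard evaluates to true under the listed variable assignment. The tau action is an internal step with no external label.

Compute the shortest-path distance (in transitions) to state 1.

Answer: UNREACHABLE

Trace:
Layered search for 1:
  depth 0: {0}
  depth 1: {3}
  depth 2: {5}
  depth 3: {4}
1 never appears.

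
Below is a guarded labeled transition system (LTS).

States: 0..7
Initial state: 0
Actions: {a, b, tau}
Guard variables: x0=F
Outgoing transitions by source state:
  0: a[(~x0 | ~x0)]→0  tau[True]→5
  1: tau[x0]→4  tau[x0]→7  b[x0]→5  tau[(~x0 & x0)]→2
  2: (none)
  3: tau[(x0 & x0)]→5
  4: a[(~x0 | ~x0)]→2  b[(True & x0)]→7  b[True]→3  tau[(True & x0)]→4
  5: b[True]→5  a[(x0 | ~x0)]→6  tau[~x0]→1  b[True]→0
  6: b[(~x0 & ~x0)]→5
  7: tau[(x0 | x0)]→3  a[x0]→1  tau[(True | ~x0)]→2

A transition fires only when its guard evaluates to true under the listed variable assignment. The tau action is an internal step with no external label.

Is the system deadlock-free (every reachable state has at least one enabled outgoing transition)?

Answer: DEADLOCK at state 1

Analysis:
Reach set: {0,1,5,6}
  0: a→0  tau→5  [deg 2]
  1: ∅  [no exit]
  5: a→6  b→0  b→5  tau→1  [deg 4]
  6: b→5  [deg 1]
Path to 1: tau·tau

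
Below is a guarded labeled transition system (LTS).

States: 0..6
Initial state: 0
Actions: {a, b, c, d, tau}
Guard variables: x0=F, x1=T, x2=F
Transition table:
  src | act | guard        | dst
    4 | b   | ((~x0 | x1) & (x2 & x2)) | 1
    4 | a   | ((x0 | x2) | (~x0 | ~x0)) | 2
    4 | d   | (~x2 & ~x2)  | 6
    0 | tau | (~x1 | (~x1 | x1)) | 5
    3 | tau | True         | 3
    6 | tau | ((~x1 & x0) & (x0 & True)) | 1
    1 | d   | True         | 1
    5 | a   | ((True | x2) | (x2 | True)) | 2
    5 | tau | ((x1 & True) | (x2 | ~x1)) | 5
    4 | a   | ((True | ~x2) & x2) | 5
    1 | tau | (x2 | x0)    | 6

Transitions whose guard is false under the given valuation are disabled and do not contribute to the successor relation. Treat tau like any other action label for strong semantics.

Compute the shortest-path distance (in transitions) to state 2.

Answer: 2

Trace:
Breadth-first toward 2:
  L0 = {0}
  L1 = {5}
  L2 = {2}
2 enters at depth 2; path tau·a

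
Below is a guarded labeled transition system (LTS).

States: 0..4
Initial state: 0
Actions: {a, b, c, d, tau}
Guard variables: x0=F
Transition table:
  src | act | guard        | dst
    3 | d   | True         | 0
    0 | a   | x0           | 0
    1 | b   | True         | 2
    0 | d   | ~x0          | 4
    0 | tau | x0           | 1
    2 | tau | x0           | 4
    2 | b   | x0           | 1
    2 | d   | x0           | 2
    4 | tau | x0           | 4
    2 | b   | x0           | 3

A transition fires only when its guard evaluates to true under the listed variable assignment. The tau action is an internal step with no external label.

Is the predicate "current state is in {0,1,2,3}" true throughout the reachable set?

Inv-set: {0,1,2,3}
R = {0,4}
  0: ✓
  4: VIOLATES
counterexample path to 4: d

Answer: INVARIANT VIOLATED at state 4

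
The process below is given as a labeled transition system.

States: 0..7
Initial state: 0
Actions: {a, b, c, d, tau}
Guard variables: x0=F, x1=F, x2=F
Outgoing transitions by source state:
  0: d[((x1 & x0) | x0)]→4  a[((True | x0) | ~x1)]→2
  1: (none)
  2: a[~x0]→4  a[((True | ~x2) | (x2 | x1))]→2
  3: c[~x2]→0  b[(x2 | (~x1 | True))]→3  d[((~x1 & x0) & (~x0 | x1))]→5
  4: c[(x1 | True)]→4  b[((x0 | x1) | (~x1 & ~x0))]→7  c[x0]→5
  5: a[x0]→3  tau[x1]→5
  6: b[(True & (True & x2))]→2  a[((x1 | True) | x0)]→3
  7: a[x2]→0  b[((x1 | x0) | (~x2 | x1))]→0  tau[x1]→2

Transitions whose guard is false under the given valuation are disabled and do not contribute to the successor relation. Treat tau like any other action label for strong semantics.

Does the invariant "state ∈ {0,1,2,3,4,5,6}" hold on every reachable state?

Safe = {0,1,2,3,4,5,6}
Reachable = {0,2,4,7}
  0: ✓
  2: ✓
  4: ✓
  7: VIOLATES
reach 7 via a·a·b — violates

Answer: INVARIANT VIOLATED at state 7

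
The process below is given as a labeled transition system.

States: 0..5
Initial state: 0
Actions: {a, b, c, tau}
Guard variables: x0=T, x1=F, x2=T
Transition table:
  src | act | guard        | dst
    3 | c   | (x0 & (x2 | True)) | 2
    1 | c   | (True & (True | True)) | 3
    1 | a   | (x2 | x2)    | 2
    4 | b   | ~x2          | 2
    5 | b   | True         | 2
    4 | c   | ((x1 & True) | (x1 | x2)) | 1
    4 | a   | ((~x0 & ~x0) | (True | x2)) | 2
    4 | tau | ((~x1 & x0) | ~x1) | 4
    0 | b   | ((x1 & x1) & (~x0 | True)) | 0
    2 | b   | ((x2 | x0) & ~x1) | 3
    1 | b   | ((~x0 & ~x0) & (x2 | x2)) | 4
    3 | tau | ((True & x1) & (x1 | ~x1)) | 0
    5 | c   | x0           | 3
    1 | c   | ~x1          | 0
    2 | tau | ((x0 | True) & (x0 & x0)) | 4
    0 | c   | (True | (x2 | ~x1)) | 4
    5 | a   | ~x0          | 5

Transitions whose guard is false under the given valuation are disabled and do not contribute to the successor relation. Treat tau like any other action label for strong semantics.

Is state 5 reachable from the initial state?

After dropping false guards: 12 live edges.
Layer 0: {0}
Layer 1: {4}  cumulative {0,4}
Layer 2: {1,2}  cumulative {0,1,2,4}
Layer 3: {3}  cumulative {0,1,2,3,4}
R = {0,1,2,3,4}

Answer: UNREACHABLE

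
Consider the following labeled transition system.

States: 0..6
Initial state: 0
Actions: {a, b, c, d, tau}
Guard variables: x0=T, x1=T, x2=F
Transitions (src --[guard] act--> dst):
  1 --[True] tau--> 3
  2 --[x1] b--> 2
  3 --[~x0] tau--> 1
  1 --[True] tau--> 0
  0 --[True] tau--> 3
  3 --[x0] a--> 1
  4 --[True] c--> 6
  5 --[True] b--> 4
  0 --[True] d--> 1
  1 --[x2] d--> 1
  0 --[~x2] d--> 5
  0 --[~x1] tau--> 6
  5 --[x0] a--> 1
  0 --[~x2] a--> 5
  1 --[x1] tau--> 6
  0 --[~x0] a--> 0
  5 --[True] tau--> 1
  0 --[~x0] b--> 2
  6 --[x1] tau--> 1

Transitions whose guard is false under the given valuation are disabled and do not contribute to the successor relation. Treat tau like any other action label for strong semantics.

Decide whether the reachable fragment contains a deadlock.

Reach set: {0,1,3,4,5,6}
  0: a→5  d→1  d→5  tau→3  [4 out]
  1: tau→0  tau→3  tau→6  [3 out]
  3: a→1  [1 out]
  4: c→6  [1 out]
  5: a→1  b→4  tau→1  [3 out]
  6: tau→1  [1 out]

Answer: DEADLOCK-FREE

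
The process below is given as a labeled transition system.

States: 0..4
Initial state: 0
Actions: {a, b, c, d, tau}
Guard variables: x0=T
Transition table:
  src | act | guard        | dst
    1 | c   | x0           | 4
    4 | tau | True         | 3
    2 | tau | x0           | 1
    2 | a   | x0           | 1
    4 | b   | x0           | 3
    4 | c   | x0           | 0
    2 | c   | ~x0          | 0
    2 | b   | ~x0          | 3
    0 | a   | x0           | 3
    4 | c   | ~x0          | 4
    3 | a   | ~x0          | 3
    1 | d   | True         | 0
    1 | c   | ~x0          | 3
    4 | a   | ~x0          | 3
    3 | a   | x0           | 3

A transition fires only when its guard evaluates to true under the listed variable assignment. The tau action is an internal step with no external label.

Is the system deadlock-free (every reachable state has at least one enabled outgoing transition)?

Answer: DEADLOCK-FREE

Trace:
Reach set: {0,3}
  0: a→3  [1 exit(s)]
  3: a→3  [1 exit(s)]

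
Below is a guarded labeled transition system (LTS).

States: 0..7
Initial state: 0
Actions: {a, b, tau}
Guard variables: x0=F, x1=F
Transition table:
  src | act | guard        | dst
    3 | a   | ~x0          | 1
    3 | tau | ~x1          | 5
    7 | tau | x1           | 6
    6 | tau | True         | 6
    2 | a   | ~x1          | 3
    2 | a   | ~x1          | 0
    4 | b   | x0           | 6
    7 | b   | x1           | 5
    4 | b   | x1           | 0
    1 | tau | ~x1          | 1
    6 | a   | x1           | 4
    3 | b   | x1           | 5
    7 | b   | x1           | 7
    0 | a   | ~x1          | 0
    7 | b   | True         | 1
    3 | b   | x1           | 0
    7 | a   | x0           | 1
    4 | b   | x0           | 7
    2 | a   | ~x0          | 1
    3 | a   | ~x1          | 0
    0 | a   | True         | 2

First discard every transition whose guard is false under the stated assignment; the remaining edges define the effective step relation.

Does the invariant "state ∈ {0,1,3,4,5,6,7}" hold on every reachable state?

Inv-set: {0,1,3,4,5,6,7}
R = {0,1,2,3,5}
  0: safe
  1: safe
  2: outside
  3: safe
  5: safe
counterexample path to 2: a

Answer: INVARIANT VIOLATED at state 2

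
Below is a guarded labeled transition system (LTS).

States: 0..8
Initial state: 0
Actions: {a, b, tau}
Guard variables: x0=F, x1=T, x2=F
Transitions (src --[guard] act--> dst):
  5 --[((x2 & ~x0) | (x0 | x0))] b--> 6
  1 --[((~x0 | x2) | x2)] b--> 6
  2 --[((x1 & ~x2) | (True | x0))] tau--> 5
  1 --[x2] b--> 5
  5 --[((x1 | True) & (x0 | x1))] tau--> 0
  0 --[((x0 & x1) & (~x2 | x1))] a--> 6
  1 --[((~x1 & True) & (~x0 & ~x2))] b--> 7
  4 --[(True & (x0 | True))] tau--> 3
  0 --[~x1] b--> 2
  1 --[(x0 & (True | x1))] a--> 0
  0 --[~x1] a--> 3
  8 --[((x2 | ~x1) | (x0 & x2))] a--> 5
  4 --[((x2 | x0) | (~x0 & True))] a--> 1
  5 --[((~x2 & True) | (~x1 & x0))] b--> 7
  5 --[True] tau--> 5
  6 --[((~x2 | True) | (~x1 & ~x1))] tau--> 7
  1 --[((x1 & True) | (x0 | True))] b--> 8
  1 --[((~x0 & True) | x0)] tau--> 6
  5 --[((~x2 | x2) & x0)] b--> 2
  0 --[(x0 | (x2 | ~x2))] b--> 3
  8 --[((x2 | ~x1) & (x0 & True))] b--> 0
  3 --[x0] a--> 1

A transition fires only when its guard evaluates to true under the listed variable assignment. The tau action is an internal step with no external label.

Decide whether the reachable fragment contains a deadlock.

Answer: DEADLOCK at state 3

Analysis:
R = {0,3}
  0: b→3  [1 exit(s)]
  3: ∅  [no exit]
witness 3: b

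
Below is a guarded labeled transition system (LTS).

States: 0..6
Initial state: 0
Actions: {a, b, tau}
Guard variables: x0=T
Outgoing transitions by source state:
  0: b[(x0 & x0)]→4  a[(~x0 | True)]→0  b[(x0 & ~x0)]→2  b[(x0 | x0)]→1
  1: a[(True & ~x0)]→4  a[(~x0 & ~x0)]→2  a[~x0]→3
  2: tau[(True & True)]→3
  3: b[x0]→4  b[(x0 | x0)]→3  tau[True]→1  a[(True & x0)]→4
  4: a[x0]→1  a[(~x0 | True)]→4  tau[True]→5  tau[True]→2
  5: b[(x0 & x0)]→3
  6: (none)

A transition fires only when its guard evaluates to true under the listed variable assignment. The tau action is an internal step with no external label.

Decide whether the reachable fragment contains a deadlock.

Answer: DEADLOCK at state 1

Working:
R = {0,1,2,3,4,5}
  0: a→0  b→1  b→4  [3 out]
  1: ∅  [deadlock]
  2: tau→3  [1 out]
  3: a→4  b→3  b→4  tau→1  [4 out]
  4: a→1  a→4  tau→2  tau→5  [4 out]
  5: b→3  [1 out]
trace reaching 1: b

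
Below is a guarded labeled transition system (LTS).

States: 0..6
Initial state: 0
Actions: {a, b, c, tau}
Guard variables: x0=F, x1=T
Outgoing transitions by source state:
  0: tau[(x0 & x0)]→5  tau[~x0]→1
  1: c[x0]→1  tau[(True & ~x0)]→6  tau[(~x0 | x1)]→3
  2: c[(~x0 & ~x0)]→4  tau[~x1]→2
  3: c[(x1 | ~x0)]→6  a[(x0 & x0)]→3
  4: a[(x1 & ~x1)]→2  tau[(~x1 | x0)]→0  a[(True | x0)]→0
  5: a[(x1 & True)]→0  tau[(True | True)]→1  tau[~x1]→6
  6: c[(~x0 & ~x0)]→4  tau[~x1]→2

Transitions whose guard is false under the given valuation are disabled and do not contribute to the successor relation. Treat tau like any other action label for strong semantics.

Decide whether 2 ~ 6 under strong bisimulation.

Answer: BISIMILAR

Trace:
Bisimulation quotient by refinement:
  round 0: {{0,1,2,3,4,5,6}}
  round 1: {{0,1},{2,3,6},{4},{5}}
  round 2: {{0},{1},{2,6},{3},{4},{5}}
6 equivalence class(es) (converged in 3)
class of 2: {2,6}; class of 6: {2,6}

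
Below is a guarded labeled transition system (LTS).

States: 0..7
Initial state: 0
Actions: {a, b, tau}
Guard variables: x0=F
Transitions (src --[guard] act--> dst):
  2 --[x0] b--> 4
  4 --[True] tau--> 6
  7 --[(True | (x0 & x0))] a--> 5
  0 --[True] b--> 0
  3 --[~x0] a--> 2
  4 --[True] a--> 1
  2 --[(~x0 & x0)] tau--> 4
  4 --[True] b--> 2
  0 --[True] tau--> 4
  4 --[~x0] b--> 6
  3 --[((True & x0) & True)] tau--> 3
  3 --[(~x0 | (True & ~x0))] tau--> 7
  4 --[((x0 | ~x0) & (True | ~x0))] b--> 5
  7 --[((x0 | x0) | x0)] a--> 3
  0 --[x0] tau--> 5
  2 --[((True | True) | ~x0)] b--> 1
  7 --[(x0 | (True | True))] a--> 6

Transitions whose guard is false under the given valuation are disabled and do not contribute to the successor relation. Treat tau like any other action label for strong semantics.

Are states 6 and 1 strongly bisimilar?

Compute ~ classes (split until stable):
  P[0] = {{0,1,2,3,4,5,6,7}}
  P[1] = {{0},{1,5,6},{2},{3},{4},{7}}
Fixed point at round 2; 6 class(es).
6∈{1,5,6}, 1∈{1,5,6}

Answer: BISIMILAR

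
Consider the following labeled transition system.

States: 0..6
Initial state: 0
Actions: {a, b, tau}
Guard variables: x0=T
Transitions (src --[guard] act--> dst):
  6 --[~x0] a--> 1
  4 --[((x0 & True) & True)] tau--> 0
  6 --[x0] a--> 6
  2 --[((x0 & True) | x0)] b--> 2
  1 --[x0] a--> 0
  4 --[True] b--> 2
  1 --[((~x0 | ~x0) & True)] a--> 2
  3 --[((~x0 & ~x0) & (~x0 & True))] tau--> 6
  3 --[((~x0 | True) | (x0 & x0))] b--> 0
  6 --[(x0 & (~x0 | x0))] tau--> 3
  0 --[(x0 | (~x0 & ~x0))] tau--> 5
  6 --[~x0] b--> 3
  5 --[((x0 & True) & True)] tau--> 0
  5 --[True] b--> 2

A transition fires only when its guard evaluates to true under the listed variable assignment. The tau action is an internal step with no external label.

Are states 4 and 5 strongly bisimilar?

Bisimulation quotient by refinement:
  P[0] = {{0,1,2,3,4,5,6}}
  P[1] = {{0},{1},{2,3},{4,5},{6}}
  P[2] = {{0},{1},{2},{3},{4,5},{6}}
Fixed point at round 3; 6 class(es).
[4]={4,5}  [5]={4,5}

Answer: BISIMILAR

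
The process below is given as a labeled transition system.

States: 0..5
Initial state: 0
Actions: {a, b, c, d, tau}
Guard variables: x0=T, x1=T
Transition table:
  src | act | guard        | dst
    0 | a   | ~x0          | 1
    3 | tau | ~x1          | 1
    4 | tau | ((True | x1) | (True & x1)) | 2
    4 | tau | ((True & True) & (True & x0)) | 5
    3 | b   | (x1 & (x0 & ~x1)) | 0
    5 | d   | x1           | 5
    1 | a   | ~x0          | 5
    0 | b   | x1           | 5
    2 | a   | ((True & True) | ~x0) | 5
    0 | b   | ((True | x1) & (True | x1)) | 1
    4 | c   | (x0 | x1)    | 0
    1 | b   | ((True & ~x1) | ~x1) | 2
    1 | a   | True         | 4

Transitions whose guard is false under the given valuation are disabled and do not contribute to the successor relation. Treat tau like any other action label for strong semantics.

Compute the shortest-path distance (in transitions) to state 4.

Answer: 2

Working:
BFS to 4:
  depth 0: {0}
  depth 1: {1,5}
  depth 2: {4}
4 enters at depth 2; path b·a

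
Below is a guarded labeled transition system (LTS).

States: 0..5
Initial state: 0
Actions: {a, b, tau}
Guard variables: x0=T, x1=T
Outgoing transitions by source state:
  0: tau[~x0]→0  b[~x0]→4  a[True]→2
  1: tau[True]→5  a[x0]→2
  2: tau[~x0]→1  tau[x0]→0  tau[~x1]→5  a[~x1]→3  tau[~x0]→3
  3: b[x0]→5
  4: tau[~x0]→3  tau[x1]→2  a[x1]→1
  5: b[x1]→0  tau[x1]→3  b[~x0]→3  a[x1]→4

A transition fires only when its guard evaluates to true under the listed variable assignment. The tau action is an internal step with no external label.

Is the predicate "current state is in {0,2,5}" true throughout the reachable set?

Answer: INVARIANT HOLDS

Trace:
Safe = {0,2,5}
Reach set: {0,2}
  0: ok
  2: ok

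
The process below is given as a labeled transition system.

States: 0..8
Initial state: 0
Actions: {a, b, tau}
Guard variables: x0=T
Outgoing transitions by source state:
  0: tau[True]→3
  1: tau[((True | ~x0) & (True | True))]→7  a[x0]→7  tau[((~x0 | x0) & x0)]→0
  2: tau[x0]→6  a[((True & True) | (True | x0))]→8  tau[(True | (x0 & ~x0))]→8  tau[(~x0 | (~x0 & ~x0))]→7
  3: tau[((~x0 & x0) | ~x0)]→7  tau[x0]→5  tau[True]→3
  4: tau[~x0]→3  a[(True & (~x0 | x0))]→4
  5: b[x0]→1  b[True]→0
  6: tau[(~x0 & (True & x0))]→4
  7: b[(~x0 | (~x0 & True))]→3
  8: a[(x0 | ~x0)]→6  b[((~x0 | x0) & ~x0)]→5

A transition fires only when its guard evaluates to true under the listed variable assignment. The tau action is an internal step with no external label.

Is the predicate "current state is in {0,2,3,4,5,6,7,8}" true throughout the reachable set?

Safe = {0,2,3,4,5,6,7,8}
R = {0,1,3,5,7}
  0: safe
  1: ✗ unsafe
  3: safe
  5: safe
  7: safe
witness against invariant: tau·tau·b → 1

Answer: INVARIANT VIOLATED at state 1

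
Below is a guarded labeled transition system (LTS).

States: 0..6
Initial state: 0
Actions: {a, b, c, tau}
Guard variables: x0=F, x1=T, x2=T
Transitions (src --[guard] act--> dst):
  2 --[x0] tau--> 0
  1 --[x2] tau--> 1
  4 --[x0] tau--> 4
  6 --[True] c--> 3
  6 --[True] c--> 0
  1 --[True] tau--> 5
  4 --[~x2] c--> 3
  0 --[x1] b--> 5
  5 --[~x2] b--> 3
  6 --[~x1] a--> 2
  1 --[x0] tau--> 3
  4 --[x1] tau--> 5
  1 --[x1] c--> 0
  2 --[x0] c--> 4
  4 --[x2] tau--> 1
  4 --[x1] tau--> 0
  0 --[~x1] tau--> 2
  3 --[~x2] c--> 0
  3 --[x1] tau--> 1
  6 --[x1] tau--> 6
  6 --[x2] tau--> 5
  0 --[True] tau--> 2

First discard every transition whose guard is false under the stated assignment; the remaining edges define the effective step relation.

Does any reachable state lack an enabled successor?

Answer: DEADLOCK at state 2

Analysis:
R = {0,2,5}
  0: b→5  tau→2  [deg 2]
  2: ∅  [no exit]
  5: ∅  [no exit]
Path to 2: tau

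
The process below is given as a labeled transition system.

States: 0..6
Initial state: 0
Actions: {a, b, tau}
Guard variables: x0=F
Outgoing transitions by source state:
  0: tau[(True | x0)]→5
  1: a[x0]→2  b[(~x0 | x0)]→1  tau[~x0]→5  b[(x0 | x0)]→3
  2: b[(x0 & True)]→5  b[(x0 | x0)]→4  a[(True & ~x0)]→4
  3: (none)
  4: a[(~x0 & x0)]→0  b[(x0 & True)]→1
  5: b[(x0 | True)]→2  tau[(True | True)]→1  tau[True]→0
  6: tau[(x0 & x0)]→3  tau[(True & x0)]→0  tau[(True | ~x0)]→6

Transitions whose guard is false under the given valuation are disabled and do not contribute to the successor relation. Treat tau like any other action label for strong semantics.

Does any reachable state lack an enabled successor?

Answer: DEADLOCK at state 4

Analysis:
Reach set: {0,1,2,4,5}
  0: tau→5  [1 exit(s)]
  1: b→1  tau→5  [2 exit(s)]
  2: a→4  [1 exit(s)]
  4: ∅  [no exit]
  5: b→2  tau→0  tau→1  [3 exit(s)]
Path to 4: tau·b·a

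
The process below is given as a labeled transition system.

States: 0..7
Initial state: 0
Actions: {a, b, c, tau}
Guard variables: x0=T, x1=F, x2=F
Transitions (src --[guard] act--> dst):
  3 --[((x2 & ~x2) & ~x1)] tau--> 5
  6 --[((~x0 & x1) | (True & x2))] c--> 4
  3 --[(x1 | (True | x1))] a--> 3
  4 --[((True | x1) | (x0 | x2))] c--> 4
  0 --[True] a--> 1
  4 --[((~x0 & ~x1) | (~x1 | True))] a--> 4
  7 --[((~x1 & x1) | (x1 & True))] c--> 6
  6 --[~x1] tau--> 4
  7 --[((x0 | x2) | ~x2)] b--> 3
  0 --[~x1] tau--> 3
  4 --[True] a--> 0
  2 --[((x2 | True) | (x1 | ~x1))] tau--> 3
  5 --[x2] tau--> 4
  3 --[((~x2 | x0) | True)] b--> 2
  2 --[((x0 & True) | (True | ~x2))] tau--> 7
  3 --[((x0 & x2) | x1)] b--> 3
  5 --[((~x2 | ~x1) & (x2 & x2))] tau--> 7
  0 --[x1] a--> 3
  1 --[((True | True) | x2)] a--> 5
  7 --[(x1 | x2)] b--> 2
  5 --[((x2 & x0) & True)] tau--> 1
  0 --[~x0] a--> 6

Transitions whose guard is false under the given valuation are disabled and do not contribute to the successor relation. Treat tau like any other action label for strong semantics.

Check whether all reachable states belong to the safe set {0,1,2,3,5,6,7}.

Safe = {0,1,2,3,5,6,7}
R = {0,1,2,3,5,7}
  0: safe
  1: safe
  2: safe
  3: safe
  5: safe
  7: safe

Answer: INVARIANT HOLDS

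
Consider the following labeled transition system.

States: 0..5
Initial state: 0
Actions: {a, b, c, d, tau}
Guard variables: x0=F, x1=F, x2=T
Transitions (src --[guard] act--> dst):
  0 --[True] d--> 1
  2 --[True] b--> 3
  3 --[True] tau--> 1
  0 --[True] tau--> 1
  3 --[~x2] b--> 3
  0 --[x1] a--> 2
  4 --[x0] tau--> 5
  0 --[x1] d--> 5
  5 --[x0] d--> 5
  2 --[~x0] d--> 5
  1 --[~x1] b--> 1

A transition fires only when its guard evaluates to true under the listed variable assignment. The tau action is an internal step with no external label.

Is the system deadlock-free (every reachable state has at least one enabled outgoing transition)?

Answer: DEADLOCK-FREE

Trace:
Reach set: {0,1}
  0: d→1  tau→1  [2 out]
  1: b→1  [1 out]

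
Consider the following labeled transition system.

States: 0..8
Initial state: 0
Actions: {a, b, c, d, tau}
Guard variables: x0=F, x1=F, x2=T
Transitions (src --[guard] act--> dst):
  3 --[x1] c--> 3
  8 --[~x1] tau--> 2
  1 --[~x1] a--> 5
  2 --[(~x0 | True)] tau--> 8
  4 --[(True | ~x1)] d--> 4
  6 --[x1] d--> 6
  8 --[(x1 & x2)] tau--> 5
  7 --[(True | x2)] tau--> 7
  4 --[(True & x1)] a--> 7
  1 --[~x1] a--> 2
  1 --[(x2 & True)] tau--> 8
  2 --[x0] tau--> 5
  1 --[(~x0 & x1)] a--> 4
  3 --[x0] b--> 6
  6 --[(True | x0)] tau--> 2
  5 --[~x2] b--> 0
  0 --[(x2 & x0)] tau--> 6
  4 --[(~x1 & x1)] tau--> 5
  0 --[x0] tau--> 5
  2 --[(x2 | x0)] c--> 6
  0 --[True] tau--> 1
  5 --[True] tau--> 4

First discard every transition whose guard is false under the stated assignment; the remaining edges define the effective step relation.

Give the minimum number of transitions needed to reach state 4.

Answer: 3

Trace:
Layered search for 4:
  Layer 0: {0}
  Layer 1: {1}
  Layer 2: {2,5,8}
  Layer 3: {4,6}
first hit 4 at d=3 via tau·a·tau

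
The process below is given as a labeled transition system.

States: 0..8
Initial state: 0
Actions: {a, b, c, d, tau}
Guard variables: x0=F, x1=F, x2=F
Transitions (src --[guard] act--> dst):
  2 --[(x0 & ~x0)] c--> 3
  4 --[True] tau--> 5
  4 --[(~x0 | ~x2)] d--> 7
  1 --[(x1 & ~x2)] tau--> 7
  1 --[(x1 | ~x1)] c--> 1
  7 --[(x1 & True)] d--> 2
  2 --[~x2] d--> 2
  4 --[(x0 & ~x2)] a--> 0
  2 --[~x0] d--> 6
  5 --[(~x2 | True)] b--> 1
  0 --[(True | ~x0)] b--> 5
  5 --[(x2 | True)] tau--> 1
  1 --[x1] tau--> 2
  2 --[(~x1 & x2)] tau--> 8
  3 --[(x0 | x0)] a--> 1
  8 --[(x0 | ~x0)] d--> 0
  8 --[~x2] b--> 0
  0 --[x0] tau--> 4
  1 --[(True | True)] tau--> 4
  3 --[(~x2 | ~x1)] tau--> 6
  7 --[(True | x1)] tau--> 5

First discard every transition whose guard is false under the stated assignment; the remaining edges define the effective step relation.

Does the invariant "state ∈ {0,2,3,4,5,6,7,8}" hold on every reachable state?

Answer: INVARIANT VIOLATED at state 1

Working:
Allowed set {0,2,3,4,5,6,7,8}
Reach set: {0,1,4,5,7}
  0: ✓
  1: ✗ unsafe
  4: ✓
  5: ✓
  7: ✓
witness against invariant: b·b → 1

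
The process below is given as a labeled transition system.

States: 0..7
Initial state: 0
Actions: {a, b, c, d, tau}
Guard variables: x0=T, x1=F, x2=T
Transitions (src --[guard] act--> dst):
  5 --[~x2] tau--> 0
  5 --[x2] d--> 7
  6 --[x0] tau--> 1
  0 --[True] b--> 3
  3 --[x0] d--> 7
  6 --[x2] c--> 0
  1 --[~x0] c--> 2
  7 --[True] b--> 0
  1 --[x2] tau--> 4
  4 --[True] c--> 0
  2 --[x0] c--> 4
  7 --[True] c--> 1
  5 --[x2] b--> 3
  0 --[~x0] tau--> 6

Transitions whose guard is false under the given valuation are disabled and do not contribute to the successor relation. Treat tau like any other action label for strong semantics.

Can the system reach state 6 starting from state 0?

Answer: UNREACHABLE

Working:
Guard filter leaves 11 enabled edge(s).
Layer 0: {0}
Layer 1: {3}  now seen {0,3}
Layer 2: {7}  now seen {0,3,7}
Layer 3: {1}  now seen {0,1,3,7}
Layer 4: {4}  now seen {0,1,3,4,7}
Reach set: {0,1,3,4,7}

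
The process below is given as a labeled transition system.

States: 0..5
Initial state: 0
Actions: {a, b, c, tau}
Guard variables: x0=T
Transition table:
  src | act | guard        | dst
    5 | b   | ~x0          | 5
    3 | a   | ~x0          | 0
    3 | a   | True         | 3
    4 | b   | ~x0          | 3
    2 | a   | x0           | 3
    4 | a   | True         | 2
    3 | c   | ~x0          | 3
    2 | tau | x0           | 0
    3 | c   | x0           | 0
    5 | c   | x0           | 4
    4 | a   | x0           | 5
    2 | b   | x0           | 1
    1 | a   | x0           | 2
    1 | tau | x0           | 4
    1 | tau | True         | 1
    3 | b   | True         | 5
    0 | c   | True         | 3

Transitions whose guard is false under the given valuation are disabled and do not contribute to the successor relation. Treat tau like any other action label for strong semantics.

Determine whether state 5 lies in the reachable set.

Answer: REACHABLE

Analysis:
Guard filter leaves 13 enabled edge(s).
depth 0: {0}
depth 1: {3}  cumulative {0,3}
depth 2: {5}  cumulative {0,3,5}
depth 3: {4}  cumulative {0,3,4,5}
depth 4: {2}  cumulative {0,2,3,4,5}
depth 5: {1}  cumulative {0,1,2,3,4,5}
R = {0,1,2,3,4,5}
Path to 5: c·b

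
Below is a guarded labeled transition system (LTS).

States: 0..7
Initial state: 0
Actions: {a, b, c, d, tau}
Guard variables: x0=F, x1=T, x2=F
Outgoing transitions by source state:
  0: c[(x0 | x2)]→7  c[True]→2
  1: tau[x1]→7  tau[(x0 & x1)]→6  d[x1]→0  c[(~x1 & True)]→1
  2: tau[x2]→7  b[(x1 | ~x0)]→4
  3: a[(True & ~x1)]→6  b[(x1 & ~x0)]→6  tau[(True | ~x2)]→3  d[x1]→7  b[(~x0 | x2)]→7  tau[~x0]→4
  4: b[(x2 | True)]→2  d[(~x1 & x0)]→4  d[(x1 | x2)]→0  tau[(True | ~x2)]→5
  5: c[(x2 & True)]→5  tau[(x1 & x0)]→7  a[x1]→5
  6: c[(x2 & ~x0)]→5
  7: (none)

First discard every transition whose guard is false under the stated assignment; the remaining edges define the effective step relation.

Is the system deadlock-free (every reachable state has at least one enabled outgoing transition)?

Answer: DEADLOCK-FREE

Analysis:
Reachable = {0,2,4,5}
  0: c→2  [1 out]
  2: b→4  [1 out]
  4: b→2  d→0  tau→5  [3 out]
  5: a→5  [1 out]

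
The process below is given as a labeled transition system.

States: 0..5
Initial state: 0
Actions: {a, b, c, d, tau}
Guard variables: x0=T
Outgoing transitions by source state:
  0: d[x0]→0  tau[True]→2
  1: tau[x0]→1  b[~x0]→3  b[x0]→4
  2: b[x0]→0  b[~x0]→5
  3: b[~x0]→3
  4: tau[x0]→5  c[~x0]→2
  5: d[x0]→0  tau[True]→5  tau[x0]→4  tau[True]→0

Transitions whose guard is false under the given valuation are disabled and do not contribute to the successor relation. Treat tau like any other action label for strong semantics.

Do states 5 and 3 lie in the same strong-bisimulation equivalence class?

Answer: NOT BISIMILAR

Analysis:
Refine partition for ~:
  π0 = {{0,1,2,3,4,5}}
  π1 = {{0,5},{1},{2},{3},{4}}
  π2 = {{0},{1},{2},{3},{4},{5}}
6 equivalence class(es) (converged in 3)
class of 5: {5}; class of 3: {3}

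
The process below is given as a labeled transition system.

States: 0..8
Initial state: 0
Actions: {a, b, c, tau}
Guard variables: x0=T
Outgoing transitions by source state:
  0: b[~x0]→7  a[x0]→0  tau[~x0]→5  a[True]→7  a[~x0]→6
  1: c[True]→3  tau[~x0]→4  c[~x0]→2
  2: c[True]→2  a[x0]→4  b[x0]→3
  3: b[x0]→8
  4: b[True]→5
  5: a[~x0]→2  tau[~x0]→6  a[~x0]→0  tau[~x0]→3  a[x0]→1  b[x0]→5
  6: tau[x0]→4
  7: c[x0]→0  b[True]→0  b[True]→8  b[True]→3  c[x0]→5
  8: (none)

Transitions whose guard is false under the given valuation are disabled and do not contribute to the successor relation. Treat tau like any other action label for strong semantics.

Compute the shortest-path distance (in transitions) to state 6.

Layered search for 6:
  Layer 0: {0}
  Layer 1: {7}
  Layer 2: {3,5,8}
  Layer 3: {1}
6 never appears.

Answer: UNREACHABLE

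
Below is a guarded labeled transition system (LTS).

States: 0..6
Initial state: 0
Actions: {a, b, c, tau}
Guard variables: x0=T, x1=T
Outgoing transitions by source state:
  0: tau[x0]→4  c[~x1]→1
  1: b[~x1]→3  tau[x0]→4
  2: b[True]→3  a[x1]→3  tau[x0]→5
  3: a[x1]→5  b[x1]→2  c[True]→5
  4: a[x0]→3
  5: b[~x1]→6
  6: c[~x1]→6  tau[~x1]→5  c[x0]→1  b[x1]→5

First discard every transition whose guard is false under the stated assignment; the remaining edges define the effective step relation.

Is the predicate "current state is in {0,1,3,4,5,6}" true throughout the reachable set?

Allowed set {0,1,3,4,5,6}
R = {0,2,3,4,5}
  0: ✓
  2: outside
  3: ✓
  4: ✓
  5: ✓
counterexample path to 2: tau·a·b

Answer: INVARIANT VIOLATED at state 2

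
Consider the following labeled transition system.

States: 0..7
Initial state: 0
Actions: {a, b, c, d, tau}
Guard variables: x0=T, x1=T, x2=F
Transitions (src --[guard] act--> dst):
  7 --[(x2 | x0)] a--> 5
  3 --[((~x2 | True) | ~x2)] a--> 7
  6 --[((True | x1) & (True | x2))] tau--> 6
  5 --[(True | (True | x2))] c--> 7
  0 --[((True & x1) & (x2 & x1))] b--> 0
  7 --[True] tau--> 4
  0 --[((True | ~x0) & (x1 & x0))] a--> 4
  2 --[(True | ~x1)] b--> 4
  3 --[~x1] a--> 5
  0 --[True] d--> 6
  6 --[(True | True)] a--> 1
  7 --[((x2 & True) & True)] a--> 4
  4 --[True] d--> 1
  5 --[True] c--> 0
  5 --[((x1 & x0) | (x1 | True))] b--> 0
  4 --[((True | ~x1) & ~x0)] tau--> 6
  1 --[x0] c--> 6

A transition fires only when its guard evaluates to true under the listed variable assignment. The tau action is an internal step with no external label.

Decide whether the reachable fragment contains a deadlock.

Answer: DEADLOCK-FREE

Trace:
Reach set: {0,1,4,6}
  0: a→4  d→6  [2 exit(s)]
  1: c→6  [1 exit(s)]
  4: d→1  [1 exit(s)]
  6: a→1  tau→6  [2 exit(s)]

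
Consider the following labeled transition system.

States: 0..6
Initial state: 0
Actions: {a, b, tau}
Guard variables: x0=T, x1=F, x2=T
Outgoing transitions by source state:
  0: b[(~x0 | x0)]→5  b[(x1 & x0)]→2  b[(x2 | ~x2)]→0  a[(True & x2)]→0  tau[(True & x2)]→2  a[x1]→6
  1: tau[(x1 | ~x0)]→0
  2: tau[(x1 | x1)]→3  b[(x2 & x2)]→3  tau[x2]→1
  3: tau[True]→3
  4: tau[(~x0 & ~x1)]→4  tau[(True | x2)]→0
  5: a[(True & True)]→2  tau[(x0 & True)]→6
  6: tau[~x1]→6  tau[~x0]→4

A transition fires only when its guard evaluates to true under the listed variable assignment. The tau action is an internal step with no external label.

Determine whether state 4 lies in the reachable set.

Answer: UNREACHABLE

Working:
After dropping false guards: 11 live edges.
L0 = {0}
L1 = {2,5}  cumulative {0,2,5}
L2 = {1,3,6}  cumulative {0,1,2,3,5,6}
Reach set: {0,1,2,3,5,6}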